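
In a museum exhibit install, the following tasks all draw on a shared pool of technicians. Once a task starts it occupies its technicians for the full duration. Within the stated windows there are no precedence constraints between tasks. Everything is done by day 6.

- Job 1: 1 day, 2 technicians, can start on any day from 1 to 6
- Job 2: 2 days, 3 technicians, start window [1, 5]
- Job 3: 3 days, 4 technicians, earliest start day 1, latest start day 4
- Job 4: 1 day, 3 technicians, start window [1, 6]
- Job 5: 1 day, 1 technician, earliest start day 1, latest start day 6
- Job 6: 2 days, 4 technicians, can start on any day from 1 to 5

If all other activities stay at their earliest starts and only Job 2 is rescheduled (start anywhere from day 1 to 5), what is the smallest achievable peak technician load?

Job 2@1: d1:17  d2:11  d3:4  d4:0  d5:0  d6:0 → peak 17
Job 2@2: d1:14  d2:11  d3:7  d4:0  d5:0  d6:0 → peak 14
Job 2@3: d1:14  d2:8  d3:7  d4:3  d5:0  d6:0 → peak 14
Job 2@4: d1:14  d2:8  d3:4  d4:3  d5:3  d6:0 → peak 14
Job 2@5: d1:14  d2:8  d3:4  d4:0  d5:3  d6:3 → peak 14
Best is Job 2@2, peak 14.

14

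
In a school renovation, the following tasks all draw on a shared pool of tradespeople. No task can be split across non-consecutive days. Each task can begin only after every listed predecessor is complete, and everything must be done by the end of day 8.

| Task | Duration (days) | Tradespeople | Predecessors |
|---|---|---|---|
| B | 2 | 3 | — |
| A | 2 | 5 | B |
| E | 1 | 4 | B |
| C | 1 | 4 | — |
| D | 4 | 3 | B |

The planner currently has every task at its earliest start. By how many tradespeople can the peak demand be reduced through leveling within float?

5

Early-start peak: d1:7  d2:3  d3:12  d4:8  d5:3  d6:3  d7:0  d8:0 ⇒ 12.
Leveled (B@1, A@3, E@5, C@1, D@5): d1:7  d2:3  d3:5  d4:5  d5:7  d6:3  d7:3  d8:3 ⇒ 7.
Reduction 12 − 7 = 5.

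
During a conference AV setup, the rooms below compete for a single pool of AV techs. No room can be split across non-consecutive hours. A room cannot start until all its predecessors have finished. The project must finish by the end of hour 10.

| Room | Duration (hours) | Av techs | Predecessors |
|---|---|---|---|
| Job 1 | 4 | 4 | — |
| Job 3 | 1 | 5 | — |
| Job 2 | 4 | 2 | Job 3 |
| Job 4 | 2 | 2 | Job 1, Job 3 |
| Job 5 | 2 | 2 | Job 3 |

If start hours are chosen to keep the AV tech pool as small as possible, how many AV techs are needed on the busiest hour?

5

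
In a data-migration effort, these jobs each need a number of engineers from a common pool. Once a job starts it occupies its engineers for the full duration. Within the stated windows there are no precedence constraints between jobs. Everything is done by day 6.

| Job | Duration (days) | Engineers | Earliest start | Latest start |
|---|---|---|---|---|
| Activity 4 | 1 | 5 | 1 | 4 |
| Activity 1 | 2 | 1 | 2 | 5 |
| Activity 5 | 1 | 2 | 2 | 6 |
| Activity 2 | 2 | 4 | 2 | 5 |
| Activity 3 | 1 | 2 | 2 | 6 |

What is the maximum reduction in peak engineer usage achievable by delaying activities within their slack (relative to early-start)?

Early-start peak: d1:5  d2:9  d3:5  d4:0  d5:0  d6:0 ⇒ 9.
Leveled (Activity 4@1, Activity 1@2, Activity 5@2, Activity 2@3, Activity 3@2): d1:5  d2:5  d3:5  d4:4  d5:0  d6:0 ⇒ 5.
Reduction 9 − 5 = 4.

4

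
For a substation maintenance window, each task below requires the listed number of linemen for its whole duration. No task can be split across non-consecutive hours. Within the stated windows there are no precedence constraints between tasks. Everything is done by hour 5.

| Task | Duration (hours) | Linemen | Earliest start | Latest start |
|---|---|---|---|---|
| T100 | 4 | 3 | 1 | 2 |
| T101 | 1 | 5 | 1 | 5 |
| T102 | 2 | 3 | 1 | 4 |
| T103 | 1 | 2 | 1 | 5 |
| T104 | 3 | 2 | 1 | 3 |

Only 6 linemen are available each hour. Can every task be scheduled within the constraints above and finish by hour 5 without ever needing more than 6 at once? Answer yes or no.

no

Total lineman-hours = 31; over 5 hours the average is 31/5 > 6, so some hour must exceed 6.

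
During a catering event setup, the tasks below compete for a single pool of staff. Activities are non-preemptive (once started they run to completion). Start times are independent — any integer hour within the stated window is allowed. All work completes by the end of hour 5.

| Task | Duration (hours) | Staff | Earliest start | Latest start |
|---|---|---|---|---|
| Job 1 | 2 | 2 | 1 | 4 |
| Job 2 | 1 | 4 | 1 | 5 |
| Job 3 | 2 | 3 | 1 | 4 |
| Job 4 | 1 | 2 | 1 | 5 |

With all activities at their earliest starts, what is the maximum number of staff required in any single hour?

11

Early-start schedule: Job 1@1, Job 2@1, Job 3@1, Job 4@1.
Load per hour: hour 1: 11, hour 2: 5, hour 3: 0, hour 4: 0, hour 5: 0.
Peak is 11.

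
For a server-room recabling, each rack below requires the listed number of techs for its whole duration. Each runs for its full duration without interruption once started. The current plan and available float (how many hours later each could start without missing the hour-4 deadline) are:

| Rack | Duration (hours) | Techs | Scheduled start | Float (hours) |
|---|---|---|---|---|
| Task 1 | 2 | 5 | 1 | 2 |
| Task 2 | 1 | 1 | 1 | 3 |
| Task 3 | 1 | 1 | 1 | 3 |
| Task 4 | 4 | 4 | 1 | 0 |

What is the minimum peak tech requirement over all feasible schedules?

Early-start (Task 1@1, Task 2@1, Task 3@1, Task 4@1) gives peak 11: h1:11  h2:9  h3:4  h4:4.
Shift Task 2→3, Task 3→3.
Schedule Task 1@1, Task 2@3, Task 3@3, Task 4@1: h1:9  h2:9  h3:6  h4:4 — peak 9.

9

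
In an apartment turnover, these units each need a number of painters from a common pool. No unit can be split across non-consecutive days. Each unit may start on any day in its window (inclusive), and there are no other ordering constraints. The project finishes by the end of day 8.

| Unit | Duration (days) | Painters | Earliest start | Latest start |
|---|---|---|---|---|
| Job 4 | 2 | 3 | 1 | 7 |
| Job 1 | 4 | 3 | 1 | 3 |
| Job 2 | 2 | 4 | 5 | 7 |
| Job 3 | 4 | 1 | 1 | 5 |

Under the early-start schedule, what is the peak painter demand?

Early-start schedule: Job 4@1, Job 1@1, Job 2@5, Job 3@1.
Load per day: day 1: 7, day 2: 7, day 3: 4, day 4: 4, day 5: 4, day 6: 4, day 7: 0, day 8: 0.
Peak is 7.

7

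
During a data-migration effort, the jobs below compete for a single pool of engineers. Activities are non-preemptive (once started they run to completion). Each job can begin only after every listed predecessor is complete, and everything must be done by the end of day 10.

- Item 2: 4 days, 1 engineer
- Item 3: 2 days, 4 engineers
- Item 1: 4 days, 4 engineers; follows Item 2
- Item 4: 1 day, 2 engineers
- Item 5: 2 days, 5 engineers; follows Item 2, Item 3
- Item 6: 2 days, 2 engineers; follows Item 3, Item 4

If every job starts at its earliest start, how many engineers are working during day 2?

At early start, day 2 has: Item 2, Item 3.
Demand: 1 + 4 = 5.

5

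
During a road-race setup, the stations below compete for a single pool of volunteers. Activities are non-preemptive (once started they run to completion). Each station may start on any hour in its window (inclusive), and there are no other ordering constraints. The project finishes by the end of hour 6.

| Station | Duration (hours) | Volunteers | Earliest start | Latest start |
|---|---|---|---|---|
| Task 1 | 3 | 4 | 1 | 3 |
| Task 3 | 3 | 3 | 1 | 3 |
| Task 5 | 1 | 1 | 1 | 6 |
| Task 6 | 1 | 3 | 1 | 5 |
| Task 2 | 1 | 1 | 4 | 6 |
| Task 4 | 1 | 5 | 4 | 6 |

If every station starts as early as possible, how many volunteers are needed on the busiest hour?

11

Early-start schedule: Task 1@1, Task 3@1, Task 5@1, Task 6@1, Task 2@4, Task 4@4.
Load per hour: hour 1: 11, hour 2: 7, hour 3: 7, hour 4: 6, hour 5: 0, hour 6: 0.
Peak is 11.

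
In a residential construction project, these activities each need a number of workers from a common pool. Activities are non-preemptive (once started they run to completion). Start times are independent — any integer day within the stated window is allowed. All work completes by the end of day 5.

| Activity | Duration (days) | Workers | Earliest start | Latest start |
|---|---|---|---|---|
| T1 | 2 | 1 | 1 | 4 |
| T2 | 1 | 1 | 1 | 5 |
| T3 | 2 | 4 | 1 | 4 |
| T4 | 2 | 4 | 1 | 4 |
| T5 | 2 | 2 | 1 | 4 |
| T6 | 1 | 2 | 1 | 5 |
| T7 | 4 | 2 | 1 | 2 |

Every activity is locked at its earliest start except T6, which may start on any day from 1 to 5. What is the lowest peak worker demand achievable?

T6@1: d1:16  d2:13  d3:2  d4:2  d5:0 → peak 16
T6@2: d1:14  d2:15  d3:2  d4:2  d5:0 → peak 15
T6@3: d1:14  d2:13  d3:4  d4:2  d5:0 → peak 14
T6@4: d1:14  d2:13  d3:2  d4:4  d5:0 → peak 14
T6@5: d1:14  d2:13  d3:2  d4:2  d5:2 → peak 14
Best is T6@3, peak 14.

14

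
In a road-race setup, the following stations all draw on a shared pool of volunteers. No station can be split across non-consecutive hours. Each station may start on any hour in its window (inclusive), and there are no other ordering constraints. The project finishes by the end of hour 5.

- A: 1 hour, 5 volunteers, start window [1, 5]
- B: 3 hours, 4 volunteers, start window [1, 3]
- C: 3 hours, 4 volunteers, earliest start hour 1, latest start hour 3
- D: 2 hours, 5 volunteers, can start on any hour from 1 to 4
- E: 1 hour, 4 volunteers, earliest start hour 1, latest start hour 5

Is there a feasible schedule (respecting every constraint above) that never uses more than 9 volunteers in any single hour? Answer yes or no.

yes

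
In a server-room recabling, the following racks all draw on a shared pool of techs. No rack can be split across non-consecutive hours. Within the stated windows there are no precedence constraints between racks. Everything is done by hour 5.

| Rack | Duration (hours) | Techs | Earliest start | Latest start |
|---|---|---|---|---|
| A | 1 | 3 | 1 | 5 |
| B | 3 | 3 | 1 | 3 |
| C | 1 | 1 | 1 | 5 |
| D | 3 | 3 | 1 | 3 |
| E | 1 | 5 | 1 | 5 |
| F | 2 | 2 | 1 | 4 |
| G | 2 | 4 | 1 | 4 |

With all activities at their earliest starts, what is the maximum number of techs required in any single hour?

Early-start schedule: A@1, B@1, C@1, D@1, E@1, F@1, G@1.
Load per hour: hour 1: 21, hour 2: 12, hour 3: 6, hour 4: 0, hour 5: 0.
Peak is 21.

21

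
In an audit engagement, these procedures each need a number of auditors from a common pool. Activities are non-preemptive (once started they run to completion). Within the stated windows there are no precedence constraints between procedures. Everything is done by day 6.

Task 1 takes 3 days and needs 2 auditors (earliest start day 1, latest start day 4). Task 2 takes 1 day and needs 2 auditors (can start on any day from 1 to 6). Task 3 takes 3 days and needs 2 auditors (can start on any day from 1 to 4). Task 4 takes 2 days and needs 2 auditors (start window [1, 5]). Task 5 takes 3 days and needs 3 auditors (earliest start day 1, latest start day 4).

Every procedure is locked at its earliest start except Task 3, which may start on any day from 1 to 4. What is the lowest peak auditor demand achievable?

Task 3@1: d1:11  d2:9  d3:7  d4:0  d5:0  d6:0 → peak 11
Task 3@2: d1:9  d2:9  d3:7  d4:2  d5:0  d6:0 → peak 9
Task 3@3: d1:9  d2:7  d3:7  d4:2  d5:2  d6:0 → peak 9
Task 3@4: d1:9  d2:7  d3:5  d4:2  d5:2  d6:2 → peak 9
Best is Task 3@2, peak 9.

9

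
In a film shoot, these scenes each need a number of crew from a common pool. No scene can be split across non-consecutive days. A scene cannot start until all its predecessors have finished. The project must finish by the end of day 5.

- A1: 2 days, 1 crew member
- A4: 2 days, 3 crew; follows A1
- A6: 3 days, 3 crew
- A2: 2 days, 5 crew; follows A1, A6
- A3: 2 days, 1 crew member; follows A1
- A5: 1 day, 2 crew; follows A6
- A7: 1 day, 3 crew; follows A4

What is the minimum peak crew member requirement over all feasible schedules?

Early-start (A1@1, A4@3, A6@1, A2@4, A3@3, A5@4, A7@5) gives peak 11: d1:4  d2:4  d3:7  d4:11  d5:8.
Shift A5→5.
Schedule A1@1, A4@3, A6@1, A2@4, A3@3, A5@5, A7@5: d1:4  d2:4  d3:7  d4:9  d5:10 — peak 10.
No arrangement of the 4 feasible schedules does better.

10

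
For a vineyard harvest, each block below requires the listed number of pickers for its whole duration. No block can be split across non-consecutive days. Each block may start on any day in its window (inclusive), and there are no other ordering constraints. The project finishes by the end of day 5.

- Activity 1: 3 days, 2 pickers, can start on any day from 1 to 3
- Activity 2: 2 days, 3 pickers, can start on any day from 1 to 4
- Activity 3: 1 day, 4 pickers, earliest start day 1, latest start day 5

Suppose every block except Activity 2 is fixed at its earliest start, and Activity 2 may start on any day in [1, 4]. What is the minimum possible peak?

6

Activity 2@1: d1:9  d2:5  d3:2  d4:0  d5:0 → peak 9
Activity 2@2: d1:6  d2:5  d3:5  d4:0  d5:0 → peak 6
Activity 2@3: d1:6  d2:2  d3:5  d4:3  d5:0 → peak 6
Activity 2@4: d1:6  d2:2  d3:2  d4:3  d5:3 → peak 6
Best is Activity 2@2, peak 6.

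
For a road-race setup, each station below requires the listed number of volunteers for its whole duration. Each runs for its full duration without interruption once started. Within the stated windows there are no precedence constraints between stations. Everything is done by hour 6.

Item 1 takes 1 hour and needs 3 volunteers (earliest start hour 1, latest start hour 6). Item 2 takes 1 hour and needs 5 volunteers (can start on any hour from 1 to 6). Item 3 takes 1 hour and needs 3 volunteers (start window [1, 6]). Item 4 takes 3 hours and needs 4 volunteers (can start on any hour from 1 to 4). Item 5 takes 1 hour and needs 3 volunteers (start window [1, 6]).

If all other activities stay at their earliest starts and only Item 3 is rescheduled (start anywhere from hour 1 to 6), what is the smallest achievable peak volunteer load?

15

Item 3@1: h1:18  h2:4  h3:4  h4:0  h5:0  h6:0 → peak 18
Item 3@2: h1:15  h2:7  h3:4  h4:0  h5:0  h6:0 → peak 15
Item 3@3: h1:15  h2:4  h3:7  h4:0  h5:0  h6:0 → peak 15
Item 3@4: h1:15  h2:4  h3:4  h4:3  h5:0  h6:0 → peak 15
Item 3@5: h1:15  h2:4  h3:4  h4:0  h5:3  h6:0 → peak 15
Item 3@6: h1:15  h2:4  h3:4  h4:0  h5:0  h6:3 → peak 15
Best is Item 3@2, peak 15.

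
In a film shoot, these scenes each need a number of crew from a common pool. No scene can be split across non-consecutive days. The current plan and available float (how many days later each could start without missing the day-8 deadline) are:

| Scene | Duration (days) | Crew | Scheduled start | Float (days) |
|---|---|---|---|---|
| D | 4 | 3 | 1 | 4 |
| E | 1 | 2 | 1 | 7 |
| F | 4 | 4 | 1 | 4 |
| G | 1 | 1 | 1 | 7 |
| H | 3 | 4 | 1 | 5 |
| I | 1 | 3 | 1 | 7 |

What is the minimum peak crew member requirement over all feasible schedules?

Early-start (D@1, E@1, F@1, G@1, H@1, I@1) gives peak 17: d1:17  d2:11  d3:11  d4:7  d5:0  d6:0  d7:0  d8:0.
Shift F→2, H→6, I→5.
Schedule D@1, E@1, F@2, G@1, H@6, I@5: d1:6  d2:7  d3:7  d4:7  d5:7  d6:4  d7:4  d8:4 — peak 7.

7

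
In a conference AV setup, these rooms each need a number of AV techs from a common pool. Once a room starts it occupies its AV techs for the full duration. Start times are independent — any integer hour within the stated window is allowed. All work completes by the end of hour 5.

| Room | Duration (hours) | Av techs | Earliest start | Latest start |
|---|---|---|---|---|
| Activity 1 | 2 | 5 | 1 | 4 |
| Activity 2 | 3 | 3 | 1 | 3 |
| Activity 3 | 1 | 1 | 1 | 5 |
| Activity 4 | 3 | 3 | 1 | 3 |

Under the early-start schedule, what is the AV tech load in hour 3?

6

At early start, hour 3 has: Activity 2, Activity 4.
Demand: 3 + 3 = 6.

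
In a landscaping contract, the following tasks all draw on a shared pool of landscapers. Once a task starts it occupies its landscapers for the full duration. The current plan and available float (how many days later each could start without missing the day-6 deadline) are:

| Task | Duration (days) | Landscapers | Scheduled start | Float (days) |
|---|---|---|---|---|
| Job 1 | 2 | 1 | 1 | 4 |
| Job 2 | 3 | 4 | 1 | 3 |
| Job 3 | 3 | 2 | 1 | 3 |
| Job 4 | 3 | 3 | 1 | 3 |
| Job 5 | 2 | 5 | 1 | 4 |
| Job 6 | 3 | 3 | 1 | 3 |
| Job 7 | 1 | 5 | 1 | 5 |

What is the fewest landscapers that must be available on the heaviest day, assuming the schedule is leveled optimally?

9

Early-start (Job 1@1, Job 2@1, Job 3@1, Job 4@1, Job 5@1, Job 6@1, Job 7@1) gives peak 23: d1:23  d2:18  d3:12  d4:0  d5:0  d6:0.
Shift Job 2→3, Job 3→3, Job 6→4, Job 7→6.
Schedule Job 1@1, Job 2@3, Job 3@3, Job 4@1, Job 5@1, Job 6@4, Job 7@6: d1:9  d2:9  d3:9  d4:9  d5:9  d6:8 — peak 9.
Total landscaper-days = 53 over 6 days ⇒ peak ≥ ⌈53/6⌉ = 9, so 9 is optimal.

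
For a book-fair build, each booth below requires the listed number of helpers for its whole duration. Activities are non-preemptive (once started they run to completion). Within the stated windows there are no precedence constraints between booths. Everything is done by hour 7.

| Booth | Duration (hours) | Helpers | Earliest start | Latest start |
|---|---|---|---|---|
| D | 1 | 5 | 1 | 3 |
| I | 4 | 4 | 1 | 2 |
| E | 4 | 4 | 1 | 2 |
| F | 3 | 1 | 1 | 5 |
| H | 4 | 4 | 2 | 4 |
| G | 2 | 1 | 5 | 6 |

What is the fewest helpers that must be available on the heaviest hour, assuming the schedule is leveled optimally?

12

Early-start (D@1, I@1, E@1, F@1, H@2, G@5) gives peak 14: h1:14  h2:13  h3:13  h4:12  h5:5  h6:1  h7:0.
Shift E→2, H→4.
Schedule D@1, I@1, E@2, F@1, H@4, G@5: h1:10  h2:9  h3:9  h4:12  h5:9  h6:5  h7:4 — peak 12.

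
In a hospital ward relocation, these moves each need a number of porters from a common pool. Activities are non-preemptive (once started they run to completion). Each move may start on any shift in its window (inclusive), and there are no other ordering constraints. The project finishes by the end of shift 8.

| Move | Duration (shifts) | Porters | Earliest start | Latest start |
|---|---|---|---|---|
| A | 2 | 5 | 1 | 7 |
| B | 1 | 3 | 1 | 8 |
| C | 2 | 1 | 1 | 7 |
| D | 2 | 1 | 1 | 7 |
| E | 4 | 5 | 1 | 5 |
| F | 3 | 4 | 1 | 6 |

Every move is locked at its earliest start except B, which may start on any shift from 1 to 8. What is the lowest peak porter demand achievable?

B@1: s1:19  s2:16  s3:9  s4:5  s5:0  s6:0  s7:0  s8:0 → peak 19
B@2: s1:16  s2:19  s3:9  s4:5  s5:0  s6:0  s7:0  s8:0 → peak 19
B@3: s1:16  s2:16  s3:12  s4:5  s5:0  s6:0  s7:0  s8:0 → peak 16
B@4: s1:16  s2:16  s3:9  s4:8  s5:0  s6:0  s7:0  s8:0 → peak 16
B@5: s1:16  s2:16  s3:9  s4:5  s5:3  s6:0  s7:0  s8:0 → peak 16
B@6: s1:16  s2:16  s3:9  s4:5  s5:0  s6:3  s7:0  s8:0 → peak 16
B@7: s1:16  s2:16  s3:9  s4:5  s5:0  s6:0  s7:3  s8:0 → peak 16
B@8: s1:16  s2:16  s3:9  s4:5  s5:0  s6:0  s7:0  s8:3 → peak 16
Best is B@3, peak 16.

16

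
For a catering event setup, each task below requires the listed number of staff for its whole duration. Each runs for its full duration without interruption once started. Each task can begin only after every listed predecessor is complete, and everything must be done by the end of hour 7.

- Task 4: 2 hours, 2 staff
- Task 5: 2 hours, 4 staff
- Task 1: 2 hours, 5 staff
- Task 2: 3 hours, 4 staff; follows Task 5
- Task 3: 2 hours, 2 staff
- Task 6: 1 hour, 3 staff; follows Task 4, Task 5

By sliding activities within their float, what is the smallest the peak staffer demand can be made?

Early-start (Task 4@1, Task 5@1, Task 1@1, Task 2@3, Task 3@1, Task 6@3) gives peak 13: h1:13  h2:13  h3:7  h4:4  h5:4  h6:0  h7:0.
Shift Task 1→3, Task 2→5, Task 3→3, Task 6→5.
Schedule Task 4@1, Task 5@1, Task 1@3, Task 2@5, Task 3@3, Task 6@5: h1:6  h2:6  h3:7  h4:7  h5:7  h6:4  h7:4 — peak 7.

7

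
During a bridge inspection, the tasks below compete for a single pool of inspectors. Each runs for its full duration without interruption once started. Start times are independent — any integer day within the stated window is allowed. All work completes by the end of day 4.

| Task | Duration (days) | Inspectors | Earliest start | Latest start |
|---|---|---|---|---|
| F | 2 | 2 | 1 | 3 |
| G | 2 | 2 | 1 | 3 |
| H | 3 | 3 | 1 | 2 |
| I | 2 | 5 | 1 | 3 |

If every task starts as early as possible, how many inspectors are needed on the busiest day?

12

Early-start schedule: F@1, G@1, H@1, I@1.
Load per day: day 1: 12, day 2: 12, day 3: 3, day 4: 0.
Peak is 12.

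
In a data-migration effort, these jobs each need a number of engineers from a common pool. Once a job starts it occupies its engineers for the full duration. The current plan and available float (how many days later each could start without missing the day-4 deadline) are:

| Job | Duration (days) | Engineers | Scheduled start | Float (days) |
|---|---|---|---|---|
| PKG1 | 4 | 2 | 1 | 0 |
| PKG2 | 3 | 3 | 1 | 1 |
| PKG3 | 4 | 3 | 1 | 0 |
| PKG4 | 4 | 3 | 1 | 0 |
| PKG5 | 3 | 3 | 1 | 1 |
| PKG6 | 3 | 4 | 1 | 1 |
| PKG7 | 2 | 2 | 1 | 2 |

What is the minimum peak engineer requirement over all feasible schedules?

Schedule PKG1@1, PKG2@1, PKG3@1, PKG4@1, PKG5@1, PKG6@1, PKG7@1: d1:20  d2:20  d3:18  d4:8 — peak 20.
No arrangement of the 24 feasible schedules does better.

20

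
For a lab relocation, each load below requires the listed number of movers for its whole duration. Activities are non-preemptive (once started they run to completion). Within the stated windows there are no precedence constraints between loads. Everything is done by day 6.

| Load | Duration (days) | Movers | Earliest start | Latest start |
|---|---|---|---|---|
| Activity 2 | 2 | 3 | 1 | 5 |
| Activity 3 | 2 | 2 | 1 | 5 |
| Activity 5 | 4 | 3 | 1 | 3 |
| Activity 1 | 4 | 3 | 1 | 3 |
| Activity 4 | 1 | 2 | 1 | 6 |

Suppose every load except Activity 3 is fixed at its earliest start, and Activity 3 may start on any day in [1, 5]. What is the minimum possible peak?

Activity 3@1: d1:13  d2:11  d3:6  d4:6  d5:0  d6:0 → peak 13
Activity 3@2: d1:11  d2:11  d3:8  d4:6  d5:0  d6:0 → peak 11
Activity 3@3: d1:11  d2:9  d3:8  d4:8  d5:0  d6:0 → peak 11
Activity 3@4: d1:11  d2:9  d3:6  d4:8  d5:2  d6:0 → peak 11
Activity 3@5: d1:11  d2:9  d3:6  d4:6  d5:2  d6:2 → peak 11
Best is Activity 3@2, peak 11.

11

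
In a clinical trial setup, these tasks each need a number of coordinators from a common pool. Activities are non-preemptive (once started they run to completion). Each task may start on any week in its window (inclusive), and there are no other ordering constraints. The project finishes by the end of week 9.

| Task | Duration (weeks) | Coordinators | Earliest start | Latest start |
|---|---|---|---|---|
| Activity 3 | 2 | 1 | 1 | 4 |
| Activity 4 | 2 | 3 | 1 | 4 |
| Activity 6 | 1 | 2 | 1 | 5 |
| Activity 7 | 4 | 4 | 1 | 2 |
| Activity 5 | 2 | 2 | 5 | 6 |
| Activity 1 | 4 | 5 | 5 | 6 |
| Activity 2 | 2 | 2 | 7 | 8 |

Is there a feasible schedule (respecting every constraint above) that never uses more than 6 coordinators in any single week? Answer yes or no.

no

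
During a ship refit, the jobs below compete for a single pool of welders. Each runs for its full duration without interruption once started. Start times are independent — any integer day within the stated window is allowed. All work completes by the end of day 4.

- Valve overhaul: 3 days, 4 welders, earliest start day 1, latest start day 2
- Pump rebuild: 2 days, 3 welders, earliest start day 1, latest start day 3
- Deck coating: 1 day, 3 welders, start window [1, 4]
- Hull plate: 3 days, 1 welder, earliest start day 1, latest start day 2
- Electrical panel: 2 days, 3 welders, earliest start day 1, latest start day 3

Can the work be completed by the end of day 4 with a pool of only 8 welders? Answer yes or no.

Schedule Valve overhaul@1, Pump rebuild@1, Deck coating@4, Hull plate@1, Electrical panel@3: d1:8  d2:8  d3:8  d4:6 — peak 8 ≤ 8.

yes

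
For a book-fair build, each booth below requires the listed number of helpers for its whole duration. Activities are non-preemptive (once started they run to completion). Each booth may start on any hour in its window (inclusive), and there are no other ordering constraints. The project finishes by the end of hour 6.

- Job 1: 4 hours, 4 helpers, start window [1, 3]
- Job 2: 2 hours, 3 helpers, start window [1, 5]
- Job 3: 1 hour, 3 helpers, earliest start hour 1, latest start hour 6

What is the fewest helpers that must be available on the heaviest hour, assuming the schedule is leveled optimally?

6

Early-start (Job 1@1, Job 2@1, Job 3@1) gives peak 10: h1:10  h2:7  h3:4  h4:4  h5:0  h6:0.
Shift Job 2→5, Job 3→5.
Schedule Job 1@1, Job 2@5, Job 3@5: h1:4  h2:4  h3:4  h4:4  h5:6  h6:3 — peak 6.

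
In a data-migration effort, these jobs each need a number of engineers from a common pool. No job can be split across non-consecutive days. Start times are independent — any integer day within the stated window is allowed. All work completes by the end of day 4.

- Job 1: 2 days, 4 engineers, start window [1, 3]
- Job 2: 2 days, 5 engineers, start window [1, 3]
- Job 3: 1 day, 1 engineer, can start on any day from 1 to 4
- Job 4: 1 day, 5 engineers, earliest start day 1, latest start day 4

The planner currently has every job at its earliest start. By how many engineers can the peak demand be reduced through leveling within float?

6

Early-start peak: d1:15  d2:9  d3:0  d4:0 ⇒ 15.
Leveled (Job 1@1, Job 2@1, Job 3@3, Job 4@3): d1:9  d2:9  d3:6  d4:0 ⇒ 9.
Reduction 15 − 9 = 6.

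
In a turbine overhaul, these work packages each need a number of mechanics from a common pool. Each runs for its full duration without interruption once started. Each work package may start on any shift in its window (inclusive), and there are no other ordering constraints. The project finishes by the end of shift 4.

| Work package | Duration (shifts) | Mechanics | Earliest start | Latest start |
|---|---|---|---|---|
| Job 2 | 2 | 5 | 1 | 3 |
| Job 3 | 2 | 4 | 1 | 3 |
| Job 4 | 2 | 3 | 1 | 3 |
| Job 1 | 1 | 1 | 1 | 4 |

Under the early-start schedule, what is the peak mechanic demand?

13

Early-start schedule: Job 2@1, Job 3@1, Job 4@1, Job 1@1.
Load per shift: shift 1: 13, shift 2: 12, shift 3: 0, shift 4: 0.
Peak is 13.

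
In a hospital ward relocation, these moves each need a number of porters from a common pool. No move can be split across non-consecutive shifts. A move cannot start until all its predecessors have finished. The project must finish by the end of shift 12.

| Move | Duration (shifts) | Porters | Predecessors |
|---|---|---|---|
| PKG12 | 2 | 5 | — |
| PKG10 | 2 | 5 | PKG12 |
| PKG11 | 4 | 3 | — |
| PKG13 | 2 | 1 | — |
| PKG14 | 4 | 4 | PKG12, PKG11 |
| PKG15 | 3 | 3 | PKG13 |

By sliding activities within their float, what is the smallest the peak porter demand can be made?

Early-start (PKG12@1, PKG10@3, PKG11@1, PKG13@1, PKG14@5, PKG15@3) gives peak 11: s1:9  s2:9  s3:11  s4:11  s5:7  s6:4  s7:4  s8:4  s9:0  s10:0  s11:0  s12:0.
Shift PKG11→5, PKG14→9, PKG15→5.
Schedule PKG12@1, PKG10@3, PKG11@5, PKG13@1, PKG14@9, PKG15@5: s1:6  s2:6  s3:5  s4:5  s5:6  s6:6  s7:6  s8:3  s9:4  s10:4  s11:4  s12:4 — peak 6.

6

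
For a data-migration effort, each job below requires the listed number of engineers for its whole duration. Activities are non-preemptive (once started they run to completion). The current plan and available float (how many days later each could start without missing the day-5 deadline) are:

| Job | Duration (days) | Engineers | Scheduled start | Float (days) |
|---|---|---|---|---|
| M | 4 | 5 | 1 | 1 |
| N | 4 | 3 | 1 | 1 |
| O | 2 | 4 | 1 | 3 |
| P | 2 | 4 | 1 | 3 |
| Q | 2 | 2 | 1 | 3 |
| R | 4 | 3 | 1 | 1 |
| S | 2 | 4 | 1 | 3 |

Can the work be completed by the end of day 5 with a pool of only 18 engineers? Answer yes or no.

no

The minimum achievable peak is 19; 18 < 19, so no feasible schedule stays within the cap.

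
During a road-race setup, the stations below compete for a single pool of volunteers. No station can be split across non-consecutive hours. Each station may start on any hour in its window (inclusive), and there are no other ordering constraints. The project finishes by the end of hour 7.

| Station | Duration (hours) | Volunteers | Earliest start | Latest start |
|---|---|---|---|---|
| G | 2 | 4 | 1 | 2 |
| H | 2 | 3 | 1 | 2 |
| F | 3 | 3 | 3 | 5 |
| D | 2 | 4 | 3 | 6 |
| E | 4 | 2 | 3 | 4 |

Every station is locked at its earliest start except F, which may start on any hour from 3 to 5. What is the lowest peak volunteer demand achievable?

7

F@3: h1:7  h2:7  h3:9  h4:9  h5:5  h6:2  h7:0 → peak 9
F@4: h1:7  h2:7  h3:6  h4:9  h5:5  h6:5  h7:0 → peak 9
F@5: h1:7  h2:7  h3:6  h4:6  h5:5  h6:5  h7:3 → peak 7
Best is F@5, peak 7.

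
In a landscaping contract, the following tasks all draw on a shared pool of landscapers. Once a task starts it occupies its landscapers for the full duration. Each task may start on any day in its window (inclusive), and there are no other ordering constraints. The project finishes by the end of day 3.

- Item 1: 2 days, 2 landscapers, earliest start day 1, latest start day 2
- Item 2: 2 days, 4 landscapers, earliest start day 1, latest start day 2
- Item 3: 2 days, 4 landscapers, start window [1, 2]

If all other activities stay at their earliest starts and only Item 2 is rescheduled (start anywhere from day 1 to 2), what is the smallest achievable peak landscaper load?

10

Item 2@1: d1:10  d2:10  d3:0 → peak 10
Item 2@2: d1:6  d2:10  d3:4 → peak 10
Best is Item 2@1, peak 10.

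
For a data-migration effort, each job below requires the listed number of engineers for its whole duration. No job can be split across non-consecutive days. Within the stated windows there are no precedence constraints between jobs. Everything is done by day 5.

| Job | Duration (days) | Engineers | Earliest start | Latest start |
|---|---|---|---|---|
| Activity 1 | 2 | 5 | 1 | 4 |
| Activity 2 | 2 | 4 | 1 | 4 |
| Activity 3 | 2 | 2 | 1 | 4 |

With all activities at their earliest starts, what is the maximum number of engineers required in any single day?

Early-start schedule: Activity 1@1, Activity 2@1, Activity 3@1.
Load per day: day 1: 11, day 2: 11, day 3: 0, day 4: 0, day 5: 0.
Peak is 11.

11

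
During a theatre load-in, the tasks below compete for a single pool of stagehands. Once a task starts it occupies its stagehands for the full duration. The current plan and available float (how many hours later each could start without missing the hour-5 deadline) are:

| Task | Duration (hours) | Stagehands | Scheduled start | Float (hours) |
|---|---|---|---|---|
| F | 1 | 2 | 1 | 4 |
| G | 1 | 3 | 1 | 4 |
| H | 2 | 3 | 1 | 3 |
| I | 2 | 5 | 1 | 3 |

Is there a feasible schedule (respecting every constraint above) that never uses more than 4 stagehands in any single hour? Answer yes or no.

Total stagehand-hours = 21; over 5 hours the average is 21/5 > 4, so some hour must exceed 4.

no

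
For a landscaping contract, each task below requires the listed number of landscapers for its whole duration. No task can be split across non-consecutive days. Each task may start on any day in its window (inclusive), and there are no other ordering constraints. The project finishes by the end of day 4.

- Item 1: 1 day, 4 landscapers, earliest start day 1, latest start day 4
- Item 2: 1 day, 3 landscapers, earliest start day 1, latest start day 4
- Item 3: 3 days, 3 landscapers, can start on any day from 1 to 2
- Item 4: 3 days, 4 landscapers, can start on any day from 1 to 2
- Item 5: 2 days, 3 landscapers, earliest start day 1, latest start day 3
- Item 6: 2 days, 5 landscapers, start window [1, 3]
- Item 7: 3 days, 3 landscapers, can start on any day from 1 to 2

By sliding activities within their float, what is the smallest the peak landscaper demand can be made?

15

Early-start (Item 1@1, Item 2@1, Item 3@1, Item 4@1, Item 5@1, Item 6@1, Item 7@1) gives peak 25: d1:25  d2:18  d3:10  d4:0.
Shift Item 4→2, Item 6→3, Item 7→2.
Schedule Item 1@1, Item 2@1, Item 3@1, Item 4@2, Item 5@1, Item 6@3, Item 7@2: d1:13  d2:13  d3:15  d4:12 — peak 15.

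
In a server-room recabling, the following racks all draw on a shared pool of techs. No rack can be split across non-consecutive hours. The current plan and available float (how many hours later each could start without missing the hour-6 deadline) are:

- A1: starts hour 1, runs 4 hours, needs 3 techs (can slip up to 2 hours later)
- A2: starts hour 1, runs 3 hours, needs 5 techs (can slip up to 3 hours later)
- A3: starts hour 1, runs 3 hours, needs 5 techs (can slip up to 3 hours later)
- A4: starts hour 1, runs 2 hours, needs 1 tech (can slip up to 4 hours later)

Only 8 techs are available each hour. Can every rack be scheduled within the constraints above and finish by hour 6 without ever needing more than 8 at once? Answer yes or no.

yes

Schedule A1@1, A2@1, A3@4, A4@5: h1:8  h2:8  h3:8  h4:8  h5:6  h6:6 — peak 8 ≤ 8.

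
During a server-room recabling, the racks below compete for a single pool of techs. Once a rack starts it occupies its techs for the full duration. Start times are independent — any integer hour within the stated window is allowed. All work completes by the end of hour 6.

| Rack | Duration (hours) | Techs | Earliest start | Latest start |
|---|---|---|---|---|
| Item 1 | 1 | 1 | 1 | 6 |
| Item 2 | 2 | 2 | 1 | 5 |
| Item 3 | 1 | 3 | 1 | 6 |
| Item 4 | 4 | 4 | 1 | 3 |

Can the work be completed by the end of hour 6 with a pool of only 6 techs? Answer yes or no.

Schedule Item 1@1, Item 2@1, Item 3@2, Item 4@3: h1:3  h2:5  h3:4  h4:4  h5:4  h6:4 — peak 5 ≤ 6.

yes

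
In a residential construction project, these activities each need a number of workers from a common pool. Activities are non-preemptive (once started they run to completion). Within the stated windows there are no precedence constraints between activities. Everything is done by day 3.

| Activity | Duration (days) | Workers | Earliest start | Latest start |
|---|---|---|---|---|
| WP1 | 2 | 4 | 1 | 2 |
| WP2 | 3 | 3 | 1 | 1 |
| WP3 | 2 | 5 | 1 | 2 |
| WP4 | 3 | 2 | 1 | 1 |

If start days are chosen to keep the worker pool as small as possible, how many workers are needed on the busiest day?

14

Schedule WP1@1, WP2@1, WP3@1, WP4@1: d1:14  d2:14  d3:5 — peak 14.
No arrangement of the 4 feasible schedules does better.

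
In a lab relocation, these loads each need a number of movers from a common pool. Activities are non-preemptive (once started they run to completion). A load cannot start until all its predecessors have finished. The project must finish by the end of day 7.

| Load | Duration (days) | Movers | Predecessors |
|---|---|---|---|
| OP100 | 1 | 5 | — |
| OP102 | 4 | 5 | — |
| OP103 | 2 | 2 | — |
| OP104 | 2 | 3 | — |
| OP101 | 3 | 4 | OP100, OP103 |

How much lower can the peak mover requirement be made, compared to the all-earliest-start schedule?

6

Early-start peak: d1:15  d2:10  d3:9  d4:9  d5:4  d6:0  d7:0 ⇒ 15.
Leveled (OP100@1, OP102@2, OP103@1, OP104@3, OP101@5): d1:7  d2:7  d3:8  d4:8  d5:9  d6:4  d7:4 ⇒ 9.
Reduction 15 − 9 = 6.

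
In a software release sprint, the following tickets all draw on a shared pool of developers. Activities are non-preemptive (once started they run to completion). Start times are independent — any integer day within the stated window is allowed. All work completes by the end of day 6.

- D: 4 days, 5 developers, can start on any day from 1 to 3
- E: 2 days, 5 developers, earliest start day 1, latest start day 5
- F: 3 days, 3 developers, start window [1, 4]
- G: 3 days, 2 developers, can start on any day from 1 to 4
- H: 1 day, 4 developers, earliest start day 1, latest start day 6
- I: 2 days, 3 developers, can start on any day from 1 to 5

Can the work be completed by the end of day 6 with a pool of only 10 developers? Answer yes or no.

yes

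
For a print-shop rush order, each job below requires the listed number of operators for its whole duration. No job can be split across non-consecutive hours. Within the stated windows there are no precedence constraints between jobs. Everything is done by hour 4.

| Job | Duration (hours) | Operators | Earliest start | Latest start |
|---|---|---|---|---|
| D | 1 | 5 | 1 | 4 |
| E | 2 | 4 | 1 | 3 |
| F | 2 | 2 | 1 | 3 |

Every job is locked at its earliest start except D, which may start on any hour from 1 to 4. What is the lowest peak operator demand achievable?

6

D@1: h1:11  h2:6  h3:0  h4:0 → peak 11
D@2: h1:6  h2:11  h3:0  h4:0 → peak 11
D@3: h1:6  h2:6  h3:5  h4:0 → peak 6
D@4: h1:6  h2:6  h3:0  h4:5 → peak 6
Best is D@3, peak 6.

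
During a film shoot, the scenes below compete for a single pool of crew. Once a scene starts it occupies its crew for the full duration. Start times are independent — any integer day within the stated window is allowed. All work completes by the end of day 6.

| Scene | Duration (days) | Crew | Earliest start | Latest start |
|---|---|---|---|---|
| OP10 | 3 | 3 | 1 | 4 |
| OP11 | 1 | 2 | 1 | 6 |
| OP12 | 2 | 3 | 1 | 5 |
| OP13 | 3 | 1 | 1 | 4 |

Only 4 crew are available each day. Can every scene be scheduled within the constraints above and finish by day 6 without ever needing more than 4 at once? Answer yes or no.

yes

Schedule OP10@1, OP11@4, OP12@5, OP13@1: d1:4  d2:4  d3:4  d4:2  d5:3  d6:3 — peak 4 ≤ 4.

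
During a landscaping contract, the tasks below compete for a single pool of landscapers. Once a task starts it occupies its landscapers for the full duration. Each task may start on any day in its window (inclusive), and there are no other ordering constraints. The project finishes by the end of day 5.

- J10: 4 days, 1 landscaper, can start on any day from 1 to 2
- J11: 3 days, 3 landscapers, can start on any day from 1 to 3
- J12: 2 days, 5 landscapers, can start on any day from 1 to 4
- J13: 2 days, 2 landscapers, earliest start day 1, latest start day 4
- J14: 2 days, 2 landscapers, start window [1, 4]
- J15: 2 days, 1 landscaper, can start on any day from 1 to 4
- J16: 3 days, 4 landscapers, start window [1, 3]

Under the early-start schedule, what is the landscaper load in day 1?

At early start, day 1 has: J10, J11, J12, J13, J14, J15, J16.
Demand: 1 + 3 + 5 + 2 + 2 + 1 + 4 = 18.

18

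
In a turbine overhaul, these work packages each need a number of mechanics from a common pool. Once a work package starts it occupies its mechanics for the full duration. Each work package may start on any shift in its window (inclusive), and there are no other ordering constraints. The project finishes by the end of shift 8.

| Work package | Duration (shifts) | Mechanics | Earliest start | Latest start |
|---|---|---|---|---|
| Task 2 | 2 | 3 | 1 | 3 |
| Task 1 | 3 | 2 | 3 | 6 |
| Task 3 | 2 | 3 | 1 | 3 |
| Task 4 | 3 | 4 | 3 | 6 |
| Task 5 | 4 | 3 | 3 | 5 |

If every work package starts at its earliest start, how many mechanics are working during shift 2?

At early start, shift 2 has: Task 2, Task 3.
Demand: 3 + 3 = 6.

6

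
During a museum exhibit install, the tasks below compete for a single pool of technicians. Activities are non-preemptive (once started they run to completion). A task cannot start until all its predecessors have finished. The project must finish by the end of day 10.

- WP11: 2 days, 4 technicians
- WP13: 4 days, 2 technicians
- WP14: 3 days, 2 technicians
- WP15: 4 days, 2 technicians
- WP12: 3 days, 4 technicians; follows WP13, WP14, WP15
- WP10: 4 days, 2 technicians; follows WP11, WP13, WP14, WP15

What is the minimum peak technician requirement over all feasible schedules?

6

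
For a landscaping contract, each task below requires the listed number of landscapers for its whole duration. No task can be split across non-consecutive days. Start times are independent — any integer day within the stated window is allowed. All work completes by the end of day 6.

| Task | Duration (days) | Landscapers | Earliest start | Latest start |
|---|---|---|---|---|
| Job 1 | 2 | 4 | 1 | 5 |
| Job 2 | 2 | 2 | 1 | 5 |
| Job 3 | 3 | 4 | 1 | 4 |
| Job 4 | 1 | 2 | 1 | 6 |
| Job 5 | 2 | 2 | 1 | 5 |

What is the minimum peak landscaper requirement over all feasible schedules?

6

Early-start (Job 1@1, Job 2@1, Job 3@1, Job 4@1, Job 5@1) gives peak 14: d1:14  d2:12  d3:4  d4:0  d5:0  d6:0.
Shift Job 3→3, Job 4→3, Job 5→4.
Schedule Job 1@1, Job 2@1, Job 3@3, Job 4@3, Job 5@4: d1:6  d2:6  d3:6  d4:6  d5:6  d6:0 — peak 6.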